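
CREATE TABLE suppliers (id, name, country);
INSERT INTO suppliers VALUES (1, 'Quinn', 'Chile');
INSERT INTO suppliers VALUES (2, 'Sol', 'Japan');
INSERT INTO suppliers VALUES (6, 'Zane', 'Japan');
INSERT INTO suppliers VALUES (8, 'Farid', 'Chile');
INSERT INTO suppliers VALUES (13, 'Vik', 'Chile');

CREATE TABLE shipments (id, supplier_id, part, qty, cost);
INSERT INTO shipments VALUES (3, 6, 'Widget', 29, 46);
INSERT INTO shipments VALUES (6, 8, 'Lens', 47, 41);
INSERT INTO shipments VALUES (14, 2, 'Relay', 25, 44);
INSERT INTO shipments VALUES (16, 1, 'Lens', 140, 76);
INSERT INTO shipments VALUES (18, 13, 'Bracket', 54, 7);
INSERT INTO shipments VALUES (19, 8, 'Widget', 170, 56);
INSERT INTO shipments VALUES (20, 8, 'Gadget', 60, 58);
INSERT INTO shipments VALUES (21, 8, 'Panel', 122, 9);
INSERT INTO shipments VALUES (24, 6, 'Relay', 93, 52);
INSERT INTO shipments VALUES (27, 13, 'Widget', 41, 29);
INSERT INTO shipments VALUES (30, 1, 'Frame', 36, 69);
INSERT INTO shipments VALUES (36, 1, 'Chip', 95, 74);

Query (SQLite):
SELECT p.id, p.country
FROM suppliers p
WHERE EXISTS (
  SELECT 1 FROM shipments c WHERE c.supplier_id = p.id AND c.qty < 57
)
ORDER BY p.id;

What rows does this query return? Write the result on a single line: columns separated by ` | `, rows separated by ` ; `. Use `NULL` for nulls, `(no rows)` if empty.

1 | Chile ; 2 | Japan ; 6 | Japan ; 8 | Chile ; 13 | Chile

For each suppliers row, check whether any shipments with matching supplier_id has qty < 57.
Keep rows where that is true.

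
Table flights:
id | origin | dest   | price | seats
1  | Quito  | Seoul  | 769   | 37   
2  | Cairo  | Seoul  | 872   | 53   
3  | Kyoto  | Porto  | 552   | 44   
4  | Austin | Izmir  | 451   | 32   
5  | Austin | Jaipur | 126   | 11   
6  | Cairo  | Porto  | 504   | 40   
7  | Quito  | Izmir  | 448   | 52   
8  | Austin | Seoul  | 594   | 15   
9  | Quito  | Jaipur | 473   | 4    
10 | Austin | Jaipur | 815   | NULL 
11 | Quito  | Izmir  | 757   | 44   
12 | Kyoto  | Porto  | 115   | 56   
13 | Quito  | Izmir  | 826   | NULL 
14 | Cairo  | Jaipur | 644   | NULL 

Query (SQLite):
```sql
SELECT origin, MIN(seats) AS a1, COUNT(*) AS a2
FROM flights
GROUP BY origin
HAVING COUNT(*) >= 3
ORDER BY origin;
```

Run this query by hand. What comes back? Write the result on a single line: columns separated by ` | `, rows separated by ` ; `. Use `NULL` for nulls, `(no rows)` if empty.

Austin | 11 | 4 ; Cairo | 40 | 3 ; Quito | 4 | 5

Group flights by origin.
Per group compute: MIN(seats), COUNT(*).
HAVING: drop groups with fewer than 3 rows.
  Austin: ids {4, 5, 8, 10} → MIN(seats)=11, COUNT(*)=4
  Cairo: ids {2, 6, 14} → MIN(seats)=40, COUNT(*)=3
  Kyoto: ids {3, 12} → MIN(seats)=44, COUNT(*)=2
  Quito: ids {1, 7, 9, 11, 13} → MIN(seats)=4, COUNT(*)=5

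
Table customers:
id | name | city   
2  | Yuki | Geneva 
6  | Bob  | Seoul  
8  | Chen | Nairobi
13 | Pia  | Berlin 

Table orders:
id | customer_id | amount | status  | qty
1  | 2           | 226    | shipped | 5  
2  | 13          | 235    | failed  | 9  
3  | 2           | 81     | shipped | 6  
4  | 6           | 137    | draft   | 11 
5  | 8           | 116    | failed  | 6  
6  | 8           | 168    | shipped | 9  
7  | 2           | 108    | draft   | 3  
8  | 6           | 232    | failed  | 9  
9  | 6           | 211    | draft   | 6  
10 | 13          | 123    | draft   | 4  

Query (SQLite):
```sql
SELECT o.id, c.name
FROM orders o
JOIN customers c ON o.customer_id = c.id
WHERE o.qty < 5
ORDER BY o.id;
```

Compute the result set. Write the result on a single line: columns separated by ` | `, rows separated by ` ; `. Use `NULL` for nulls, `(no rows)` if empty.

7 | Yuki ; 10 | Pia

Each orders row matches the customers row where customer_id = customers.id.
Then keep rows with o.qty < 5.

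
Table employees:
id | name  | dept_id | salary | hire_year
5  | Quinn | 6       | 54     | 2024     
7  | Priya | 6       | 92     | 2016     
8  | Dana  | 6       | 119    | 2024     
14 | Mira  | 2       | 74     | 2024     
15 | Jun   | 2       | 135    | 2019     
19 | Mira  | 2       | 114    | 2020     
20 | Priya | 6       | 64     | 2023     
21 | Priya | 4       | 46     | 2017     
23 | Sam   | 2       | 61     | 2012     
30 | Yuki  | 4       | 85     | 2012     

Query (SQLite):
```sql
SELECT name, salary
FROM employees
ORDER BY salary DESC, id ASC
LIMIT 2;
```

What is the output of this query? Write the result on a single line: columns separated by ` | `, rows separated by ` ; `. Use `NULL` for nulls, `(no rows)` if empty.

Sort by salary desc, tiebreak id asc: (135, id=15), (119, id=8), (114, id=19), (92, id=7), (85, id=30) …. Take first 2.

Jun | 135 ; Dana | 119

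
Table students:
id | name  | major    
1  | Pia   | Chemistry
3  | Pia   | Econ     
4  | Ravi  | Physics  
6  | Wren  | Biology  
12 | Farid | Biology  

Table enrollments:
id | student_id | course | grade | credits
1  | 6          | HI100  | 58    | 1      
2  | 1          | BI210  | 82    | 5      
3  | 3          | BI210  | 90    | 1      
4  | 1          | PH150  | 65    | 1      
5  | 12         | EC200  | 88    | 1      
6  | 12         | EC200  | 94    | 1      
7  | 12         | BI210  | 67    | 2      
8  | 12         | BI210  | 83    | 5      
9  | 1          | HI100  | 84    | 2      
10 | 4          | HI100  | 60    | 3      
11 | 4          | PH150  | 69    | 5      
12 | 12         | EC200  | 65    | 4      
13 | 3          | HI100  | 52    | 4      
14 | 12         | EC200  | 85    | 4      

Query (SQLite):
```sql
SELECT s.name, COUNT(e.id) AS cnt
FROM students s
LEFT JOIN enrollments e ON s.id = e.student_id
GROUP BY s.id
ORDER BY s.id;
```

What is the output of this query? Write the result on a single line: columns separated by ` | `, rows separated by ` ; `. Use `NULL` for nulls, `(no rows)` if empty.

LEFT JOIN keeps every students row; unmatched ones get NULL for enrollments columns.
Group by students.id and compute COUNT(e.id). COUNT(col) of an all-NULL group is 0.
  1: ids {2, 4, 9} → COUNT(e.id)=3
  3: ids {3, 13} → COUNT(e.id)=2
  4: ids {10, 11} → COUNT(e.id)=2
  6: ids {1} → COUNT(e.id)=1
  12: ids {5, 6, 7, 8, 12, 14} → COUNT(e.id)=6

Pia | 3 ; Pia | 2 ; Ravi | 2 ; Wren | 1 ; Farid | 6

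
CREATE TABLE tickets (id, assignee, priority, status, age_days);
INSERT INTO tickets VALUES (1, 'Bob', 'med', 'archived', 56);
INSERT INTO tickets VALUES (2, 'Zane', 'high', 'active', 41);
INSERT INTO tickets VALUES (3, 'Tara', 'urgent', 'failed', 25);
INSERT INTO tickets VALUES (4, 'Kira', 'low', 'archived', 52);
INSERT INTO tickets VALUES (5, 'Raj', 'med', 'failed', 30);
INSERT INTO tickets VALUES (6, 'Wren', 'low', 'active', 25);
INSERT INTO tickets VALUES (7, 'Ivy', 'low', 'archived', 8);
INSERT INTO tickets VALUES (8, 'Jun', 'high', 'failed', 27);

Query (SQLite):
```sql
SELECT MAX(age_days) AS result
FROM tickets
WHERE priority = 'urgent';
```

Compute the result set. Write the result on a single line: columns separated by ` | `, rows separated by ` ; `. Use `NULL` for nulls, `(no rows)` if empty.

Rows where priority='urgent' → age_days values: [25].
MAX of non-NULL values = 25.

25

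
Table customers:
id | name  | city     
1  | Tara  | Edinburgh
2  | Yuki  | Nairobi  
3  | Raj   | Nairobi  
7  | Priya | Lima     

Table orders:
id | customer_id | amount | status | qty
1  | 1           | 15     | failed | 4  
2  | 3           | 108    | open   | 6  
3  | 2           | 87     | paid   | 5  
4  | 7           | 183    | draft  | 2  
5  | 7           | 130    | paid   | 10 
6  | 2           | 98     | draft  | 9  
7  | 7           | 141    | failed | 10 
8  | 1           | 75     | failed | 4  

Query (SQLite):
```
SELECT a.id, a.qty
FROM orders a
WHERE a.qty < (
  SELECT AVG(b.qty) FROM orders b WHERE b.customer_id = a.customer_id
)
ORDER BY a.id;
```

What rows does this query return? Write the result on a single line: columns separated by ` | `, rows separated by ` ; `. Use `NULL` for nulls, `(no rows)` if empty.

For each orders row a, compute AVG(qty) over rows sharing a.customer_id.
Keep row a if a.qty < that per-group AVG.
  customer_id=1: AVG(qty) = 4.0
  customer_id=2: AVG(qty) = 7.0
  customer_id=3: AVG(qty) = 6.0
  customer_id=7: AVG(qty) = 7.333333

3 | 5 ; 4 | 2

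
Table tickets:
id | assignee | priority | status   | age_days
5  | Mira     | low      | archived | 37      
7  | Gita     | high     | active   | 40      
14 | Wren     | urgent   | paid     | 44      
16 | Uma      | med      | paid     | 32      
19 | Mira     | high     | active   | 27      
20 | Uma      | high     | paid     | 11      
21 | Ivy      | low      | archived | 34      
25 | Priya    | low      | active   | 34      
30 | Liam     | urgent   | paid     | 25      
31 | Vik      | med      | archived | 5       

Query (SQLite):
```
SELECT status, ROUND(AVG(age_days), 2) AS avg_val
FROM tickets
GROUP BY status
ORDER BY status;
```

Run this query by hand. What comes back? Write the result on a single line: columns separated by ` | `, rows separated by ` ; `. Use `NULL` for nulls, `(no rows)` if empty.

active | 33.67 ; archived | 25.33 ; paid | 28

Partition tickets by status; compute ROUND(AVG(age_days), 2) within each group.
  active: ids {7, 19, 25} → ROUND(AVG(age_days), 2)=33.67
  archived: ids {5, 21, 31} → ROUND(AVG(age_days), 2)=25.33
  paid: ids {14, 16, 20, 30} → ROUND(AVG(age_days), 2)=28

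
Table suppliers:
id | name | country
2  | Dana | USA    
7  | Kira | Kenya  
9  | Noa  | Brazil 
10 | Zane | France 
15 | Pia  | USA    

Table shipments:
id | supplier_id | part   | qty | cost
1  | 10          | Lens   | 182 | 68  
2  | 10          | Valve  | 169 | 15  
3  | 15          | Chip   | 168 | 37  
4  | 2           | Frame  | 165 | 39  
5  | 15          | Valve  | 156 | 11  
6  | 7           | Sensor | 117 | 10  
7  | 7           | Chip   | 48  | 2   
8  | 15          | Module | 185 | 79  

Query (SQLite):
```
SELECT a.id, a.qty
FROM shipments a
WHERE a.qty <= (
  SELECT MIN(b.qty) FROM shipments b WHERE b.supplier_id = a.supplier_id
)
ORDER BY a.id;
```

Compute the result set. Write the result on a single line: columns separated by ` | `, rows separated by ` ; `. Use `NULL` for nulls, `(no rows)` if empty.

2 | 169 ; 4 | 165 ; 5 | 156 ; 7 | 48

For each shipments row a, compute MIN(qty) over rows sharing a.supplier_id.
Keep row a if a.qty <= that per-group MIN.
  supplier_id=2: MIN(qty) = 165
  supplier_id=7: MIN(qty) = 48
  supplier_id=10: MIN(qty) = 169
  supplier_id=15: MIN(qty) = 156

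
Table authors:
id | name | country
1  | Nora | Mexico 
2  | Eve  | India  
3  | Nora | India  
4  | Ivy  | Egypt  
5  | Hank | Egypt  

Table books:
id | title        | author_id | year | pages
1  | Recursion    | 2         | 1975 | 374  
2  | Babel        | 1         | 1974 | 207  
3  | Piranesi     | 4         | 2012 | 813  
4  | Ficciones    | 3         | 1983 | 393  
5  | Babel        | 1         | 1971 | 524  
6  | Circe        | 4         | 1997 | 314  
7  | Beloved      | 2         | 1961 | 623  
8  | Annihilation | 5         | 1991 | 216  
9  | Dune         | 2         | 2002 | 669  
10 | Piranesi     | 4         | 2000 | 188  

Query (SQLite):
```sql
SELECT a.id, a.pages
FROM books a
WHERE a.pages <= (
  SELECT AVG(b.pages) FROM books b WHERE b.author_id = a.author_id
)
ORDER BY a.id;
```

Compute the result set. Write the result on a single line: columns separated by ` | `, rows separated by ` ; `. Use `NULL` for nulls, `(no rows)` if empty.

For each books row a, compute AVG(pages) over rows sharing a.author_id.
Keep row a if a.pages <= that per-group AVG.
  author_id=1: AVG(pages) = 365.5
  author_id=2: AVG(pages) = 555.333333
  author_id=3: AVG(pages) = 393.0
  author_id=4: AVG(pages) = 438.333333
  author_id=5: AVG(pages) = 216.0

1 | 374 ; 2 | 207 ; 4 | 393 ; 6 | 314 ; 8 | 216 ; 10 | 188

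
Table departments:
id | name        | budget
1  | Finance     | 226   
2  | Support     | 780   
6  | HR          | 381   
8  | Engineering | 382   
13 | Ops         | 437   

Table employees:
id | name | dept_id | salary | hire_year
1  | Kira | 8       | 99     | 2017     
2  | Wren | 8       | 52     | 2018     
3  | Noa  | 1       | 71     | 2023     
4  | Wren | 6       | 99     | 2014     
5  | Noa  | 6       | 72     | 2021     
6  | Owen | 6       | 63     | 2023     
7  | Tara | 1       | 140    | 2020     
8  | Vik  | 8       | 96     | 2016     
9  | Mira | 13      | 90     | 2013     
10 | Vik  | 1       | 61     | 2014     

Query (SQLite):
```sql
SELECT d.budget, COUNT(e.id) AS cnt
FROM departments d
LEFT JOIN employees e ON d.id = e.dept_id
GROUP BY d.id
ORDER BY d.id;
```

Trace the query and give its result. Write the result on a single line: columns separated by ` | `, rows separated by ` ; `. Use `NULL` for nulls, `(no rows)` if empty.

226 | 3 ; 780 | 0 ; 381 | 3 ; 382 | 3 ; 437 | 1

LEFT JOIN keeps every departments row; unmatched ones get NULL for employees columns.
Group by departments.id and compute COUNT(e.id). COUNT(col) of an all-NULL group is 0.
  1: ids {3, 7, 10} → COUNT(e.id)=3
  2: ids {—} → COUNT(e.id)=0
  6: ids {4, 5, 6} → COUNT(e.id)=3
  8: ids {1, 2, 8} → COUNT(e.id)=3
  13: ids {9} → COUNT(e.id)=1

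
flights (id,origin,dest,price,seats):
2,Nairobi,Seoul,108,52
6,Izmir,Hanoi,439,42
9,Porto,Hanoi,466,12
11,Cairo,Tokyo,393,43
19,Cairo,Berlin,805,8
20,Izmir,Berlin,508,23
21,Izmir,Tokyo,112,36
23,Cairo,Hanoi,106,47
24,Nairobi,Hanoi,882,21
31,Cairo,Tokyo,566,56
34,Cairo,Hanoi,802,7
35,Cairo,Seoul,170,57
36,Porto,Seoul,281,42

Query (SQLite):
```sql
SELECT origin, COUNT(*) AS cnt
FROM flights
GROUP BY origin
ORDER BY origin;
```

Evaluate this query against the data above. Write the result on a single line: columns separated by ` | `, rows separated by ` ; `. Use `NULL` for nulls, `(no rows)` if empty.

Partition flights by origin; compute COUNT(*) within each group.
  Cairo: ids {11, 19, 23, 31, 34, 35} → COUNT(*)=6
  Izmir: ids {6, 20, 21} → COUNT(*)=3
  Nairobi: ids {2, 24} → COUNT(*)=2
  Porto: ids {9, 36} → COUNT(*)=2

Cairo | 6 ; Izmir | 3 ; Nairobi | 2 ; Porto | 2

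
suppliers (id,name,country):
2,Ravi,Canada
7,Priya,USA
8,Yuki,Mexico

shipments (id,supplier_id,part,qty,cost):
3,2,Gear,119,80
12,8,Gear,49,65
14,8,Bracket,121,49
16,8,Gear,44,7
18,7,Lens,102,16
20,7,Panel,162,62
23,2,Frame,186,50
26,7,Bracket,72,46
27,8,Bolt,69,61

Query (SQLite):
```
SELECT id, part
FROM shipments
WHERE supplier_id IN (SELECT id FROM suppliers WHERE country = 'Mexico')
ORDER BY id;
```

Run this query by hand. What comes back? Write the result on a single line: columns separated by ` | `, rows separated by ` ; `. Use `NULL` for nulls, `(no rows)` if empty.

12 | Gear ; 14 | Bracket ; 16 | Gear ; 27 | Bolt

Inner query: suppliers.id where country = 'Mexico'.
Outer: keep shipments rows whose supplier_id is in that set.
Inner query → {8}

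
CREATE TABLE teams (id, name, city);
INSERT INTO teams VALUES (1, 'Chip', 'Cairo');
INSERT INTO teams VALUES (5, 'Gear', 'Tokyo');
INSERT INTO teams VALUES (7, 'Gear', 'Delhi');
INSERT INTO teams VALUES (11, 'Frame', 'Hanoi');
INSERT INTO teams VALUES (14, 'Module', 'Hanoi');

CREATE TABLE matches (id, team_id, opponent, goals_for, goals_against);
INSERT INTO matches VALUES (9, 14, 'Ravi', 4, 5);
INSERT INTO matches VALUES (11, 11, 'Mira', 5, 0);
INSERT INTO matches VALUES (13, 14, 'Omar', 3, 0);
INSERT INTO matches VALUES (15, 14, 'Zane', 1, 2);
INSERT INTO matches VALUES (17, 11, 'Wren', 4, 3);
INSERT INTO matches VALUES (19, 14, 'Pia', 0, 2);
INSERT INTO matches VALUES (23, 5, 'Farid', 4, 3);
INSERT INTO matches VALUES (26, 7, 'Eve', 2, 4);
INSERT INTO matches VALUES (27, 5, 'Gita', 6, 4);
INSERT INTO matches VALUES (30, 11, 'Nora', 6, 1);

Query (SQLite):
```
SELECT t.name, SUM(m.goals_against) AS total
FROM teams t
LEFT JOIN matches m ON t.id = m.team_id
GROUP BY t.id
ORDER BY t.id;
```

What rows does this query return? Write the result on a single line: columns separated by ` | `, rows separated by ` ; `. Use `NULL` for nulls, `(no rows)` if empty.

LEFT JOIN keeps every teams row; unmatched ones get NULL for matches columns.
Group by teams.id and compute SUM(m.goals_against). SUM over an all-NULL group is NULL.
  1: ids {—} → SUM(m.goals_against)=NULL
  5: ids {23, 27} → SUM(m.goals_against)=7
  7: ids {26} → SUM(m.goals_against)=4
  11: ids {11, 17, 30} → SUM(m.goals_against)=4
  14: ids {9, 13, 15, 19} → SUM(m.goals_against)=9

Chip | NULL ; Gear | 7 ; Gear | 4 ; Frame | 4 ; Module | 9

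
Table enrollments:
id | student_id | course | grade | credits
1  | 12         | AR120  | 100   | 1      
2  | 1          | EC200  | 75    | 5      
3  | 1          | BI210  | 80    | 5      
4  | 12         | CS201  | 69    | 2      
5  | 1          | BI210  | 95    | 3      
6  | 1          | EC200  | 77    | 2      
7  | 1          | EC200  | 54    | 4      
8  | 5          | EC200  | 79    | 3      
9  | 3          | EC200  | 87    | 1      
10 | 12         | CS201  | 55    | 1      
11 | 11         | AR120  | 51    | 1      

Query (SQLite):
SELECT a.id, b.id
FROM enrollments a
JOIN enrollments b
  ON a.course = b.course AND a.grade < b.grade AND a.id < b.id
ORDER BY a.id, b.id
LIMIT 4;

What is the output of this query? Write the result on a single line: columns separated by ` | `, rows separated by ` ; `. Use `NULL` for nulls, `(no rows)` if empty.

2 | 6 ; 2 | 8 ; 2 | 9 ; 3 | 5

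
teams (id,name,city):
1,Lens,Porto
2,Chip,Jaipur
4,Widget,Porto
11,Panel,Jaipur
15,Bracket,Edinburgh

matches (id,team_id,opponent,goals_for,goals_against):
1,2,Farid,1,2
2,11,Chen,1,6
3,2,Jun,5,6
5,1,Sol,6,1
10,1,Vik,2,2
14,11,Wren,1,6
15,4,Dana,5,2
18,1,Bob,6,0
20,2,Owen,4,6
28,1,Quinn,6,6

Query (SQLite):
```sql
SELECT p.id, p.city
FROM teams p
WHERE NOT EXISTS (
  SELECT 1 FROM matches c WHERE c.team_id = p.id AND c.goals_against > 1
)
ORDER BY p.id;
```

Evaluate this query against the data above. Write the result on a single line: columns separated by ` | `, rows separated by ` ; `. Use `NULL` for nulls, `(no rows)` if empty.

15 | Edinburgh

For each teams row, check whether any matches with matching team_id has goals_against > 1.
Keep rows where that is false.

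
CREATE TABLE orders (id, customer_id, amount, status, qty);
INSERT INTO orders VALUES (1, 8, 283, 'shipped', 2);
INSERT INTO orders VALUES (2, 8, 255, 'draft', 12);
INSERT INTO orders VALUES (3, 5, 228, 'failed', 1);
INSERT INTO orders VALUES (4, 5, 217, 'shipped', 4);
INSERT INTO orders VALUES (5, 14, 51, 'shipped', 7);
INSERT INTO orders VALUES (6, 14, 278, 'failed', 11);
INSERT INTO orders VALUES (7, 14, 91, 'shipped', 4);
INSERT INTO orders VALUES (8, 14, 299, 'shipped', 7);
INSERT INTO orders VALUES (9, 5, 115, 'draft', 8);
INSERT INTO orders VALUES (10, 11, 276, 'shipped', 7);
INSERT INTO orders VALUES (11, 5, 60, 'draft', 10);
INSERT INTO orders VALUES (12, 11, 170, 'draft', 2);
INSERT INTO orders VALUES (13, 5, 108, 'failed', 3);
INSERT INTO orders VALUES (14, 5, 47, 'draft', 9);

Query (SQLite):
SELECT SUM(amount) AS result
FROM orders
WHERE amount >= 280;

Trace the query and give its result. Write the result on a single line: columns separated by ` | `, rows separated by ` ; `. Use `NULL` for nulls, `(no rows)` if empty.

Rows where amount >= 280 → amount values: [283, 299].
SUM of non-NULL values = 582.

582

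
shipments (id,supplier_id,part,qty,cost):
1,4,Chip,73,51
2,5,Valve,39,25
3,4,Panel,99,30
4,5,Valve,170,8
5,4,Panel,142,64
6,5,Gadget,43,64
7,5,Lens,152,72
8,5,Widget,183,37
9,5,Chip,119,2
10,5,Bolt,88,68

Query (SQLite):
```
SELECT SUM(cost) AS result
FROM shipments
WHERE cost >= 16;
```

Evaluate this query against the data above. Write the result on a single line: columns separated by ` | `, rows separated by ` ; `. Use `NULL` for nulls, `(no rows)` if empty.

Rows where cost >= 16 → cost values: [51, 25, 30, 64, 64, 72, 37, 68].
SUM of non-NULL values = 411.

411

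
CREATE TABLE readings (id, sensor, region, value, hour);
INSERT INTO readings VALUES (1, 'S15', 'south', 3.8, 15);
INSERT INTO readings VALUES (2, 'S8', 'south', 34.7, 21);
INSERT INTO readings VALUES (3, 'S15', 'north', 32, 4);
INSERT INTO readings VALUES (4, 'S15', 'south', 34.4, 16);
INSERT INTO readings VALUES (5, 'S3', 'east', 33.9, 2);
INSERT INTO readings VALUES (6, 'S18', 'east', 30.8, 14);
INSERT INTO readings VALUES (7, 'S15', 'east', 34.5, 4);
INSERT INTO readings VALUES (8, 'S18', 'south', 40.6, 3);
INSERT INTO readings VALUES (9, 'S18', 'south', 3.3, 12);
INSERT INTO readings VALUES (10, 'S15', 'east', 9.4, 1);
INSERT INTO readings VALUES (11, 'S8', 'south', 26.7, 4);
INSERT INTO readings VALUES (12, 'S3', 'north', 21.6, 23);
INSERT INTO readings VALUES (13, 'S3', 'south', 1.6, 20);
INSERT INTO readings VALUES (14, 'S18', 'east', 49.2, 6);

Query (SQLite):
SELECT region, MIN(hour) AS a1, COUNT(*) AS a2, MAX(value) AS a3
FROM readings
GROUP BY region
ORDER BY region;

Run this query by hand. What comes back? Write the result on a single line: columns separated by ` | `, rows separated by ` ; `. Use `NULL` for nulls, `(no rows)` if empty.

Group readings by region.
Per group compute: MIN(hour), COUNT(*), MAX(value).
  east: ids {5, 6, 7, 10, 14} → MIN(hour)=1, COUNT(*)=5, MAX(value)=49.2
  north: ids {3, 12} → MIN(hour)=4, COUNT(*)=2, MAX(value)=32
  south: ids {1, 2, 4, 8, 9, 11, 13} → MIN(hour)=3, COUNT(*)=7, MAX(value)=40.6

east | 1 | 5 | 49.2 ; north | 4 | 2 | 32 ; south | 3 | 7 | 40.6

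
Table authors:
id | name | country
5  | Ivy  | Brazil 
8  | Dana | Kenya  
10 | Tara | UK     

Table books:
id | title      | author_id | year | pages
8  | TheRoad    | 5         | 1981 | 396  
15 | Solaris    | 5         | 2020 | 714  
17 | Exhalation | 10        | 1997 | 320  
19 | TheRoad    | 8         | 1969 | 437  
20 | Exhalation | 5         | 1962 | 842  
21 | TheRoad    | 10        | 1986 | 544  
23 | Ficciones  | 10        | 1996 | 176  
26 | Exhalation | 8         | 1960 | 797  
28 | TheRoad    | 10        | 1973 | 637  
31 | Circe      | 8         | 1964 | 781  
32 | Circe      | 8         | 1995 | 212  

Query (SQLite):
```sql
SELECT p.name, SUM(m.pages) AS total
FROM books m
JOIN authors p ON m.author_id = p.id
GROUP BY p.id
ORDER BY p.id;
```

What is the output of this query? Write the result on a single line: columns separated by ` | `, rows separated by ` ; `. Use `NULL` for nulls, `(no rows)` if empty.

Join each books row to its authors via author_id.
Group joined rows by authors.id; compute SUM(m.pages) per group.
  5: ids {8, 15, 20} → SUM(m.pages)=1952
  8: ids {19, 26, 31, 32} → SUM(m.pages)=2227
  10: ids {17, 21, 23, 28} → SUM(m.pages)=1677

Ivy | 1952 ; Dana | 2227 ; Tara | 1677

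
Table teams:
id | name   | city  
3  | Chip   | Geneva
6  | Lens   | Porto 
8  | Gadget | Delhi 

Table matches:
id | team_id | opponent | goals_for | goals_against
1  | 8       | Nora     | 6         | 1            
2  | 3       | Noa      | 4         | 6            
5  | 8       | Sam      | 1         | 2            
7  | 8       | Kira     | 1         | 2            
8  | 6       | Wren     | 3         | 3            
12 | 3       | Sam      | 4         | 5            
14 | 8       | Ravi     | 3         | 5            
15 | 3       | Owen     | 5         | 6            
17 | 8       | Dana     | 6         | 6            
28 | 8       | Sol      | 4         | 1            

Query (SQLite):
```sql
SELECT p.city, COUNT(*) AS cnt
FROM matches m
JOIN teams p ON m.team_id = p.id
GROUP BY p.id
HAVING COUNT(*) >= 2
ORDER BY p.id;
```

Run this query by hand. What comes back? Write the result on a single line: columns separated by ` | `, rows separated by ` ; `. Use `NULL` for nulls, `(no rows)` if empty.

Geneva | 3 ; Delhi | 6

Join each matches row to its teams via team_id.
Group joined rows by teams.id; compute COUNT(*) per group.
HAVING: keep groups with count ≥ 2.
  3: ids {2, 12, 15} → COUNT(*)=3
  6: ids {8} → COUNT(*)=1
  8: ids {1, 5, 7, 14, 17, 28} → COUNT(*)=6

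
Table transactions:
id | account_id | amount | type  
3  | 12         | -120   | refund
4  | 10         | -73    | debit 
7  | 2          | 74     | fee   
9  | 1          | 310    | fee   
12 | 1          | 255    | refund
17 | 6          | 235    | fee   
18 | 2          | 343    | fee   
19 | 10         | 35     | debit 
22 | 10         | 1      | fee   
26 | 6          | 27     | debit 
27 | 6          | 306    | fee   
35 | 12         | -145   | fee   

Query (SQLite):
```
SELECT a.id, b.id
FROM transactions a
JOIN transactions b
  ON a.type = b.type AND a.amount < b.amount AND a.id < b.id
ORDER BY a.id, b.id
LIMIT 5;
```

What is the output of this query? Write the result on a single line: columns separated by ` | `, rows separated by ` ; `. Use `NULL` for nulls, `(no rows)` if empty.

3 | 12 ; 4 | 19 ; 4 | 26 ; 7 | 9 ; 7 | 17

Pairs (a,b) with same type, a.amount < b.amount, a.id < b.id.
type groups: debit:{4,19,26} fee:{7,9,17,18,22,27,35} refund:{3,12}
Ordered by (a.id, b.id); first 5.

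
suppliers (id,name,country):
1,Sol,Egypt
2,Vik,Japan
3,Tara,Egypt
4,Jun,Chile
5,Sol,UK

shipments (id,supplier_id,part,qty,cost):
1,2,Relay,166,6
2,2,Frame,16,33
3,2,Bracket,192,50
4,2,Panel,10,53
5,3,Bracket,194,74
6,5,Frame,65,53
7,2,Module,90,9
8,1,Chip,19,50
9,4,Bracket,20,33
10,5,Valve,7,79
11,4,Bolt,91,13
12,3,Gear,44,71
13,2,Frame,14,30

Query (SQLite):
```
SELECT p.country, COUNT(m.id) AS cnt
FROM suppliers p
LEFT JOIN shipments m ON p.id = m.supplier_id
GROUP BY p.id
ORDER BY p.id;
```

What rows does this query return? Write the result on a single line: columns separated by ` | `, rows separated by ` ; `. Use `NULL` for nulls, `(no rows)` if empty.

Egypt | 1 ; Japan | 6 ; Egypt | 2 ; Chile | 2 ; UK | 2

LEFT JOIN keeps every suppliers row; unmatched ones get NULL for shipments columns.
Group by suppliers.id and compute COUNT(m.id). COUNT(col) of an all-NULL group is 0.
  1: ids {8} → COUNT(m.id)=1
  2: ids {1, 2, 3, 4, 7, 13} → COUNT(m.id)=6
  3: ids {5, 12} → COUNT(m.id)=2
  4: ids {9, 11} → COUNT(m.id)=2
  5: ids {6, 10} → COUNT(m.id)=2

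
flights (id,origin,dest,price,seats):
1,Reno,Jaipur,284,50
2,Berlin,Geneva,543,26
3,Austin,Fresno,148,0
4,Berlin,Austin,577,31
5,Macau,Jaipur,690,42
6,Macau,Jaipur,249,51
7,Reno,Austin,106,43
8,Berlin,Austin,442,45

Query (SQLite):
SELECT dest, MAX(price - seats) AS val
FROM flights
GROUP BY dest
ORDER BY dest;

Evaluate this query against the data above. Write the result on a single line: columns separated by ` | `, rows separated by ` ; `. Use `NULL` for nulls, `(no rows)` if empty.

Austin | 546 ; Fresno | 148 ; Geneva | 517 ; Jaipur | 648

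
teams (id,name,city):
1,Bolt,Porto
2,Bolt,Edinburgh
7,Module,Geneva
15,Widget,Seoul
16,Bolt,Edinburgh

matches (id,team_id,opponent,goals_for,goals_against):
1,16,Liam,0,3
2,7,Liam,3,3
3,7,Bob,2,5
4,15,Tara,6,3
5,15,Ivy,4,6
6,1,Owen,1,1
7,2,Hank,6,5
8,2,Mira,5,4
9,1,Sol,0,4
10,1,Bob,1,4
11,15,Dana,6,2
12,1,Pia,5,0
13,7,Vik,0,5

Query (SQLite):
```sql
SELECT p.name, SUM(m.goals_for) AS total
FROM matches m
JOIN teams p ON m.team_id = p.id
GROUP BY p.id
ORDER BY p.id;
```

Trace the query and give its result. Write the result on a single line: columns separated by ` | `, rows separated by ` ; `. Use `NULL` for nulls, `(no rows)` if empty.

Bolt | 7 ; Bolt | 11 ; Module | 5 ; Widget | 16 ; Bolt | 0

Join each matches row to its teams via team_id.
Group joined rows by teams.id; compute SUM(m.goals_for) per group.
  1: ids {6, 9, 10, 12} → SUM(m.goals_for)=7
  2: ids {7, 8} → SUM(m.goals_for)=11
  7: ids {2, 3, 13} → SUM(m.goals_for)=5
  15: ids {4, 5, 11} → SUM(m.goals_for)=16
  16: ids {1} → SUM(m.goals_for)=0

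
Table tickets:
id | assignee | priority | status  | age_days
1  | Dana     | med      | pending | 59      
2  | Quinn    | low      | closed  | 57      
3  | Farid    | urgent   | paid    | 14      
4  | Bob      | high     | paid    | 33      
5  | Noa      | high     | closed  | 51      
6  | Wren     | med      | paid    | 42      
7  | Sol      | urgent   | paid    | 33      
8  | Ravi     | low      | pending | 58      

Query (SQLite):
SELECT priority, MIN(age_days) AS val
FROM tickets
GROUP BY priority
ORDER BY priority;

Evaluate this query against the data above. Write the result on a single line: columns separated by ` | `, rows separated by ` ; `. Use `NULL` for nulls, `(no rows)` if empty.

high | 33 ; low | 57 ; med | 42 ; urgent | 14

Partition tickets by priority; compute MIN(age_days) within each group.
  high: ids {4, 5} → MIN(age_days)=33
  low: ids {2, 8} → MIN(age_days)=57
  med: ids {1, 6} → MIN(age_days)=42
  urgent: ids {3, 7} → MIN(age_days)=14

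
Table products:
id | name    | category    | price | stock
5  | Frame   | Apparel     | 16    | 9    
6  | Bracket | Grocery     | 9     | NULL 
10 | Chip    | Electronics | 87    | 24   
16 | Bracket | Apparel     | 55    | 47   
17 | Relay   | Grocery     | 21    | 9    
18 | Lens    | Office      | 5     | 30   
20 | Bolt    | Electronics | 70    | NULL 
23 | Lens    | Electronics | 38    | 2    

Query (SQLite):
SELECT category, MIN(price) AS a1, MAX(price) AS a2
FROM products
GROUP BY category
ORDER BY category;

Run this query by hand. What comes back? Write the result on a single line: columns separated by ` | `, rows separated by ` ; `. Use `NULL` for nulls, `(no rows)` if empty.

Apparel | 16 | 55 ; Electronics | 38 | 87 ; Grocery | 9 | 21 ; Office | 5 | 5

Group products by category.
Per group compute: MIN(price), MAX(price).
  Apparel: ids {5, 16} → MIN(price)=16, MAX(price)=55
  Electronics: ids {10, 20, 23} → MIN(price)=38, MAX(price)=87
  Grocery: ids {6, 17} → MIN(price)=9, MAX(price)=21
  Office: ids {18} → MIN(price)=5, MAX(price)=5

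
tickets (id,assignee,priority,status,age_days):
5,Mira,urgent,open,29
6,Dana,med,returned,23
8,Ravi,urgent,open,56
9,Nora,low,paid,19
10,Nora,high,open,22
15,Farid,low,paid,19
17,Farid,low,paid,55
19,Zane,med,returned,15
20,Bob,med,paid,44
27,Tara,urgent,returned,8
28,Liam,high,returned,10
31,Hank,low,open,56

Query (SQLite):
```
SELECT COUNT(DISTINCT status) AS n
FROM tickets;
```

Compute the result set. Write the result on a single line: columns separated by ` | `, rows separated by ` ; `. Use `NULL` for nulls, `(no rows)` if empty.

3

Count distinct non-NULL status values.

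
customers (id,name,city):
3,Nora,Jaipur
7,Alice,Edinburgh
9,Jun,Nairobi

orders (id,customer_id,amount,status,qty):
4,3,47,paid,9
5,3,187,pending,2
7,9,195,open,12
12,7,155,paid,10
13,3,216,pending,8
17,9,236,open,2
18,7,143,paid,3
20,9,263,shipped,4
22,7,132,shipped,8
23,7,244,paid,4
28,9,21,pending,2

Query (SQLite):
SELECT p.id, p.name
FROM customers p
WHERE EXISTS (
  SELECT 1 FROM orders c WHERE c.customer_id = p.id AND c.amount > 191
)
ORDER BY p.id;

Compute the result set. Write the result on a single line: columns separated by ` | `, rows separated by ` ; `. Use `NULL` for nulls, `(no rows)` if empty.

For each customers row, check whether any orders with matching customer_id has amount > 191.
Keep rows where that is true.

3 | Nora ; 7 | Alice ; 9 | Jun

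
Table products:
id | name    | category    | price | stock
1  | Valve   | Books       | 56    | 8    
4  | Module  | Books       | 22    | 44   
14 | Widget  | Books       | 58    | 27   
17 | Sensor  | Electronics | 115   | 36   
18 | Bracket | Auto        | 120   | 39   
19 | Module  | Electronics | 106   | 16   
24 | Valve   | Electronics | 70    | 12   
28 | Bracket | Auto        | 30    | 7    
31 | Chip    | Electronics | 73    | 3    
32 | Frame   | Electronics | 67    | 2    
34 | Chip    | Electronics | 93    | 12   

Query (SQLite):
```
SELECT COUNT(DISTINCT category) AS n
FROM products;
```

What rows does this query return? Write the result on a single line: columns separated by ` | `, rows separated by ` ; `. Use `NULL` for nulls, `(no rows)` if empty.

3

Count distinct non-NULL category values.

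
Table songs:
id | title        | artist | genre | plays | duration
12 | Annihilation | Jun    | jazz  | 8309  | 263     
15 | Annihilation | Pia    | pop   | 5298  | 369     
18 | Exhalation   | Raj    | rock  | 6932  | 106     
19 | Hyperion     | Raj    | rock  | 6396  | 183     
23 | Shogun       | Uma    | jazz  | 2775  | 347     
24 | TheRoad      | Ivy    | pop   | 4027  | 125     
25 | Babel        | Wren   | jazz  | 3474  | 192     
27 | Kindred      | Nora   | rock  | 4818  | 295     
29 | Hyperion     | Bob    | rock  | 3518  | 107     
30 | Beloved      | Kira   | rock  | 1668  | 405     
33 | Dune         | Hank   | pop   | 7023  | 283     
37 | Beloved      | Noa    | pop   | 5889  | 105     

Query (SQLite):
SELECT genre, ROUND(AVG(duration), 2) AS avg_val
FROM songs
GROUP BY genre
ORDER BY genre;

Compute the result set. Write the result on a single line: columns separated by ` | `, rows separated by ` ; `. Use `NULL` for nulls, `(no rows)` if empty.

jazz | 267.33 ; pop | 220.5 ; rock | 219.2

Partition songs by genre; compute ROUND(AVG(duration), 2) within each group.
  jazz: ids {12, 23, 25} → ROUND(AVG(duration), 2)=267.33
  pop: ids {15, 24, 33, 37} → ROUND(AVG(duration), 2)=220.5
  rock: ids {18, 19, 27, 29, 30} → ROUND(AVG(duration), 2)=219.2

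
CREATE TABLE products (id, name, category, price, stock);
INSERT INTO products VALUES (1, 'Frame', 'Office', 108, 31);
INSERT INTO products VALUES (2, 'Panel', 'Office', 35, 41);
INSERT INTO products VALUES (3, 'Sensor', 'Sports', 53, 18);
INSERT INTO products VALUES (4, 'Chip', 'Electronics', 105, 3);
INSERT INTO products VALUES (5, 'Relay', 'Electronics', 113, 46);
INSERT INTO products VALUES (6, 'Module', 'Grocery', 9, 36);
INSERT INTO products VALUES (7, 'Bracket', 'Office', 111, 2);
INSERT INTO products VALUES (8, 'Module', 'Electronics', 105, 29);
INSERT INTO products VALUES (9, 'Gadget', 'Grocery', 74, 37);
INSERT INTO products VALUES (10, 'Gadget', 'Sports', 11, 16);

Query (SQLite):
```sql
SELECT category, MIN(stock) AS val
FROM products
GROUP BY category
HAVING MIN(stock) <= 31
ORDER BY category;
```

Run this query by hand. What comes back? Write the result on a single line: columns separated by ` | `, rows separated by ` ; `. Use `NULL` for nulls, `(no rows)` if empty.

Electronics | 3 ; Office | 2 ; Sports | 16

Partition products by category; compute MIN(stock) within each group.
HAVING: keep groups where MIN(stock) <= 31.
  Electronics: ids {4, 5, 8} → MIN(stock)=3
  Grocery: ids {6, 9} → MIN(stock)=36
  Office: ids {1, 2, 7} → MIN(stock)=2
  Sports: ids {3, 10} → MIN(stock)=16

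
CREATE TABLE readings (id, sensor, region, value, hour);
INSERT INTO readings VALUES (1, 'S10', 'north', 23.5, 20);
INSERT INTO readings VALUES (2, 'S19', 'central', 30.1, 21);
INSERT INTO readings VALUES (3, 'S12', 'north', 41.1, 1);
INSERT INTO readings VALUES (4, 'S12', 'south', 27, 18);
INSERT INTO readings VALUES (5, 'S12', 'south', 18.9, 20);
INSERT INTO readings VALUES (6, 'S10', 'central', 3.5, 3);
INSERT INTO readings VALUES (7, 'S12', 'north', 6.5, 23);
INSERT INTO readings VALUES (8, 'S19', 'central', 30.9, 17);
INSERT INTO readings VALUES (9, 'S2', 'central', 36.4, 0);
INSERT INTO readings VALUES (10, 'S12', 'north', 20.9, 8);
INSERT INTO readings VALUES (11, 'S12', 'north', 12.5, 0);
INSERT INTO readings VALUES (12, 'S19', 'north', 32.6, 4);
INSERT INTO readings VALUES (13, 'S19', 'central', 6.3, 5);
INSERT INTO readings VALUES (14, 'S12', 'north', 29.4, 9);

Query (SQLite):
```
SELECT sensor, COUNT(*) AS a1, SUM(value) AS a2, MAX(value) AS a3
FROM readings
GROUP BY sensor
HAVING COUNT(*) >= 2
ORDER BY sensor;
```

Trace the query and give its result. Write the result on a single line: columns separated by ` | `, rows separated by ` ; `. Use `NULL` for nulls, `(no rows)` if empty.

Group readings by sensor.
Per group compute: COUNT(*), SUM(value), MAX(value).
HAVING: drop groups with fewer than 2 rows.
  S10: ids {1, 6} → COUNT(*)=2, SUM(value)=27, MAX(value)=23.5
  S12: ids {3, 4, 5, 7, 10, 11, 14} → COUNT(*)=7, SUM(value)=156.3, MAX(value)=41.1
  S19: ids {2, 8, 12, 13} → COUNT(*)=4, SUM(value)=99.9, MAX(value)=32.6
  S2: ids {9} → COUNT(*)=1, SUM(value)=36.4, MAX(value)=36.4

S10 | 2 | 27 | 23.5 ; S12 | 7 | 156.3 | 41.1 ; S19 | 4 | 99.9 | 32.6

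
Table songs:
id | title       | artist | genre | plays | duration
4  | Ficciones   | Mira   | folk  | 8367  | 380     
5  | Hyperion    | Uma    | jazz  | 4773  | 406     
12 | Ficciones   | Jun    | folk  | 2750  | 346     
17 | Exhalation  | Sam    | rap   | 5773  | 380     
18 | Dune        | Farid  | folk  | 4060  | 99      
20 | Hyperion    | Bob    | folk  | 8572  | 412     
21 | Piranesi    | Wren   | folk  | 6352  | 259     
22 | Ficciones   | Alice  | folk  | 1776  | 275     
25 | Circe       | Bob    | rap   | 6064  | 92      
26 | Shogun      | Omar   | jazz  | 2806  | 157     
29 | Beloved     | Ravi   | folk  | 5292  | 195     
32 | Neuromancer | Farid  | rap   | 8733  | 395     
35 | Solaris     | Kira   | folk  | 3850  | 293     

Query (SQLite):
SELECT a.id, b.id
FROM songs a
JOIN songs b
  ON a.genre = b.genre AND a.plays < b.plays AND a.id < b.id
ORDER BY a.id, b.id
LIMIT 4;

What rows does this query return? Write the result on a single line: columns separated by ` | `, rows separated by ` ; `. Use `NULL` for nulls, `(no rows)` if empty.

Pairs (a,b) with same genre, a.plays < b.plays, a.id < b.id.
genre groups: folk:{4,12,18,20,21,22,29,35} jazz:{5,26} rap:{17,25,32}
Ordered by (a.id, b.id); first 4.

4 | 20 ; 12 | 18 ; 12 | 20 ; 12 | 21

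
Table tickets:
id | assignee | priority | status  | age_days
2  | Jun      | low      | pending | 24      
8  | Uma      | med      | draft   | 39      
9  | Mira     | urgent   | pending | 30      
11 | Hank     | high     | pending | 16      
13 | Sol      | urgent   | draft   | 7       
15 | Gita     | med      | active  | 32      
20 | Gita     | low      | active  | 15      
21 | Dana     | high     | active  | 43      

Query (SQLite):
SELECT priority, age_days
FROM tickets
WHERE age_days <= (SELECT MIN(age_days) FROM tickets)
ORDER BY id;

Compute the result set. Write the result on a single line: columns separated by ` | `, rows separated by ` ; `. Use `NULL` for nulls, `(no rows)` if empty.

Scalar subquery: MIN(age_days) over all tickets rows = 7.
Keep rows where age_days <= that value.

urgent | 7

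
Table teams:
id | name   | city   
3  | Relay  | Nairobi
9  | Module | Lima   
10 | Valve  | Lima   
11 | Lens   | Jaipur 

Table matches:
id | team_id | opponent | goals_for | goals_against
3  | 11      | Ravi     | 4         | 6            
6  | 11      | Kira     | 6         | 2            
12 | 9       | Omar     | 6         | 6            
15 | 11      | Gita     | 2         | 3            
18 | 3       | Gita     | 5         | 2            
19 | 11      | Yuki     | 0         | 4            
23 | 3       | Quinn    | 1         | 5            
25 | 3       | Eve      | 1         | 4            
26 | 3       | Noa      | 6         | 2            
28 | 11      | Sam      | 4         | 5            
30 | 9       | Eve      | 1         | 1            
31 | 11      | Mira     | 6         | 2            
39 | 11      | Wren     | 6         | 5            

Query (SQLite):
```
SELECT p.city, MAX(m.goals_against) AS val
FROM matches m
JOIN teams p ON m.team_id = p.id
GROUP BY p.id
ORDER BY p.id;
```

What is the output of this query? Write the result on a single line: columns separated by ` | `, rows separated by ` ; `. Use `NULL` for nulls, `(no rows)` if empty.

Join each matches row to its teams via team_id.
Group joined rows by teams.id; compute MAX(m.goals_against) per group.
  3: ids {18, 23, 25, 26} → MAX(m.goals_against)=5
  9: ids {12, 30} → MAX(m.goals_against)=6
  11: ids {3, 6, 15, 19, 28, 31, 39} → MAX(m.goals_against)=6

Nairobi | 5 ; Lima | 6 ; Jaipur | 6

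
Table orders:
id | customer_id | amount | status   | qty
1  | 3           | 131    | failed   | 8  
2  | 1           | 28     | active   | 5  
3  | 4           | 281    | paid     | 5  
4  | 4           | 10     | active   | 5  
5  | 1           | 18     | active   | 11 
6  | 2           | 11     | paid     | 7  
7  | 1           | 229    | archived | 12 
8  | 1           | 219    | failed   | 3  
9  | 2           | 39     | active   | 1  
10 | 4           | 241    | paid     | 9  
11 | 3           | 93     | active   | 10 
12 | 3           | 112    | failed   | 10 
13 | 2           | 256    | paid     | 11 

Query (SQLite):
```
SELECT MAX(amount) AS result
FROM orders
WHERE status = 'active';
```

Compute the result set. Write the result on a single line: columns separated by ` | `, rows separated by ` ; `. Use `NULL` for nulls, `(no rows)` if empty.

93

Rows where status='active' → amount values: [28, 10, 18, 39, 93].
MAX of non-NULL values = 93.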